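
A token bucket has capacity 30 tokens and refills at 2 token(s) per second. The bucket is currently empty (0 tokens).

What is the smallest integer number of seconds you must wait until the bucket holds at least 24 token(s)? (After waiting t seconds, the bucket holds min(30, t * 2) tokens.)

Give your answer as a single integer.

Need t * 2 >= 24, so t >= 24/2.
Smallest integer t = ceil(24/2) = 12.

Answer: 12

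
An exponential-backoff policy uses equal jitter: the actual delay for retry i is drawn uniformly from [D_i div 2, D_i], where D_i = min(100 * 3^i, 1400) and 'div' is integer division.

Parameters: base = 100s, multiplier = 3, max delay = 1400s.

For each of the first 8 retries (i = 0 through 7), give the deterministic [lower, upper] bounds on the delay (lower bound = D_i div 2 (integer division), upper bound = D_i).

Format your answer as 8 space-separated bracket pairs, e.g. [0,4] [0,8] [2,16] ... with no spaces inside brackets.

Computing bounds per retry:
  i=0: D_i=min(100*3^0,1400)=100, bounds=[50,100]
  i=1: D_i=min(100*3^1,1400)=300, bounds=[150,300]
  i=2: D_i=min(100*3^2,1400)=900, bounds=[450,900]
  i=3: D_i=min(100*3^3,1400)=1400, bounds=[700,1400]
  i=4: D_i=min(100*3^4,1400)=1400, bounds=[700,1400]
  i=5: D_i=min(100*3^5,1400)=1400, bounds=[700,1400]
  i=6: D_i=min(100*3^6,1400)=1400, bounds=[700,1400]
  i=7: D_i=min(100*3^7,1400)=1400, bounds=[700,1400]

Answer: [50,100] [150,300] [450,900] [700,1400] [700,1400] [700,1400] [700,1400] [700,1400]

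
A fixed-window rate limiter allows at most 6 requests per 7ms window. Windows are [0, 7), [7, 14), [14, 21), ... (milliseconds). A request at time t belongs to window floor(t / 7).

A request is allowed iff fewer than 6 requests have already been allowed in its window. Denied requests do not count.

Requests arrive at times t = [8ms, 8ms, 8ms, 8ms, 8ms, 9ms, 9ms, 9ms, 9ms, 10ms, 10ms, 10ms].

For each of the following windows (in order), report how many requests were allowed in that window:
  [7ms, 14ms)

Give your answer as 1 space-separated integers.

Answer: 6

Derivation:
Processing requests:
  req#1 t=8ms (window 1): ALLOW
  req#2 t=8ms (window 1): ALLOW
  req#3 t=8ms (window 1): ALLOW
  req#4 t=8ms (window 1): ALLOW
  req#5 t=8ms (window 1): ALLOW
  req#6 t=9ms (window 1): ALLOW
  req#7 t=9ms (window 1): DENY
  req#8 t=9ms (window 1): DENY
  req#9 t=9ms (window 1): DENY
  req#10 t=10ms (window 1): DENY
  req#11 t=10ms (window 1): DENY
  req#12 t=10ms (window 1): DENY

Allowed counts by window: 6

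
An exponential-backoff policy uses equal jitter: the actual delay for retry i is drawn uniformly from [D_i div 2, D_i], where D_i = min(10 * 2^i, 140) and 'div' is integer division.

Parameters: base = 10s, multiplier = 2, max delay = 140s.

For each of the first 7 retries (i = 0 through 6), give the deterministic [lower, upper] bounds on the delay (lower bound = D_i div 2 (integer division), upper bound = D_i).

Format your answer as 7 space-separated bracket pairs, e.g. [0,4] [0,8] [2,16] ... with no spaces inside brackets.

Answer: [5,10] [10,20] [20,40] [40,80] [70,140] [70,140] [70,140]

Derivation:
Computing bounds per retry:
  i=0: D_i=min(10*2^0,140)=10, bounds=[5,10]
  i=1: D_i=min(10*2^1,140)=20, bounds=[10,20]
  i=2: D_i=min(10*2^2,140)=40, bounds=[20,40]
  i=3: D_i=min(10*2^3,140)=80, bounds=[40,80]
  i=4: D_i=min(10*2^4,140)=140, bounds=[70,140]
  i=5: D_i=min(10*2^5,140)=140, bounds=[70,140]
  i=6: D_i=min(10*2^6,140)=140, bounds=[70,140]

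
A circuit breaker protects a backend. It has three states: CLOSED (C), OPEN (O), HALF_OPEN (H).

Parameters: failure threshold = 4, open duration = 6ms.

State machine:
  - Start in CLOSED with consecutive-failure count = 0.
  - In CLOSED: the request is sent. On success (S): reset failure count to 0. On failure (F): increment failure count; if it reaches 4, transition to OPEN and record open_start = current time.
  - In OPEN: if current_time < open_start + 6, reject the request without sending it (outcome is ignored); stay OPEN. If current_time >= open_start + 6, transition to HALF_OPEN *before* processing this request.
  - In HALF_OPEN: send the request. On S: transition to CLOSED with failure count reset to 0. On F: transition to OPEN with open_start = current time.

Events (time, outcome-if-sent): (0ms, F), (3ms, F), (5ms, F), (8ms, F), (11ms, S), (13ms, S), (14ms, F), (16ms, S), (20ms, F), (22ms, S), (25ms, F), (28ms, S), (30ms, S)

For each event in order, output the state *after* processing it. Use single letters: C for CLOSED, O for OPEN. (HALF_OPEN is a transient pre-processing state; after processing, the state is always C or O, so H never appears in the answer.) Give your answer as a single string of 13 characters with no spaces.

State after each event:
  event#1 t=0ms outcome=F: state=CLOSED
  event#2 t=3ms outcome=F: state=CLOSED
  event#3 t=5ms outcome=F: state=CLOSED
  event#4 t=8ms outcome=F: state=OPEN
  event#5 t=11ms outcome=S: state=OPEN
  event#6 t=13ms outcome=S: state=OPEN
  event#7 t=14ms outcome=F: state=OPEN
  event#8 t=16ms outcome=S: state=OPEN
  event#9 t=20ms outcome=F: state=OPEN
  event#10 t=22ms outcome=S: state=OPEN
  event#11 t=25ms outcome=F: state=OPEN
  event#12 t=28ms outcome=S: state=CLOSED
  event#13 t=30ms outcome=S: state=CLOSED

Answer: CCCOOOOOOOOCC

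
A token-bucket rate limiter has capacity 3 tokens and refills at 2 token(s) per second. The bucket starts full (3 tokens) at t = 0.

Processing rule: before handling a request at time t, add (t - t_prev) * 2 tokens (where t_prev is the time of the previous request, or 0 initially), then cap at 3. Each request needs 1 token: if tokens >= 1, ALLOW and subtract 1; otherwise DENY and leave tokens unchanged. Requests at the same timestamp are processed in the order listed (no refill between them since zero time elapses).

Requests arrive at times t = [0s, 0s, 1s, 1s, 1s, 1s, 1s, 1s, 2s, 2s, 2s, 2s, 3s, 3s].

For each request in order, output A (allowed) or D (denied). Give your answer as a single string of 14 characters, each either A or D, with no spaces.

Simulating step by step:
  req#1 t=0s: ALLOW
  req#2 t=0s: ALLOW
  req#3 t=1s: ALLOW
  req#4 t=1s: ALLOW
  req#5 t=1s: ALLOW
  req#6 t=1s: DENY
  req#7 t=1s: DENY
  req#8 t=1s: DENY
  req#9 t=2s: ALLOW
  req#10 t=2s: ALLOW
  req#11 t=2s: DENY
  req#12 t=2s: DENY
  req#13 t=3s: ALLOW
  req#14 t=3s: ALLOW

Answer: AAAAADDDAADDAA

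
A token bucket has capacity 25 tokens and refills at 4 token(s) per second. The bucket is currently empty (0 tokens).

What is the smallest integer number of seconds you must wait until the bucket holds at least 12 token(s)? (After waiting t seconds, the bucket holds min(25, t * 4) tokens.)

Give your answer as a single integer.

Need t * 4 >= 12, so t >= 12/4.
Smallest integer t = ceil(12/4) = 3.

Answer: 3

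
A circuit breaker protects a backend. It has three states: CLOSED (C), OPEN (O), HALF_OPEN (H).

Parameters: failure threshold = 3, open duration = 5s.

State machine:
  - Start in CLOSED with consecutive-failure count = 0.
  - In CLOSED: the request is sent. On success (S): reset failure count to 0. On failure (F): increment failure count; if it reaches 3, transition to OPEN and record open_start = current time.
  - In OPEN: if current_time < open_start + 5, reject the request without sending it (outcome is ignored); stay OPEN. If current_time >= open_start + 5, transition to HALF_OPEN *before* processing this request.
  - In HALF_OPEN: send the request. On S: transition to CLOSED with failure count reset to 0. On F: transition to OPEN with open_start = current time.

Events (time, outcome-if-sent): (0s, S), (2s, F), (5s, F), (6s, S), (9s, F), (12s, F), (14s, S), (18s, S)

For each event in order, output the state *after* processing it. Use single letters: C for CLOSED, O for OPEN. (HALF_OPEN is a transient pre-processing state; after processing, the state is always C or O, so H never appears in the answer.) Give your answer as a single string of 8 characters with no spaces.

Answer: CCCCCCCC

Derivation:
State after each event:
  event#1 t=0s outcome=S: state=CLOSED
  event#2 t=2s outcome=F: state=CLOSED
  event#3 t=5s outcome=F: state=CLOSED
  event#4 t=6s outcome=S: state=CLOSED
  event#5 t=9s outcome=F: state=CLOSED
  event#6 t=12s outcome=F: state=CLOSED
  event#7 t=14s outcome=S: state=CLOSED
  event#8 t=18s outcome=S: state=CLOSED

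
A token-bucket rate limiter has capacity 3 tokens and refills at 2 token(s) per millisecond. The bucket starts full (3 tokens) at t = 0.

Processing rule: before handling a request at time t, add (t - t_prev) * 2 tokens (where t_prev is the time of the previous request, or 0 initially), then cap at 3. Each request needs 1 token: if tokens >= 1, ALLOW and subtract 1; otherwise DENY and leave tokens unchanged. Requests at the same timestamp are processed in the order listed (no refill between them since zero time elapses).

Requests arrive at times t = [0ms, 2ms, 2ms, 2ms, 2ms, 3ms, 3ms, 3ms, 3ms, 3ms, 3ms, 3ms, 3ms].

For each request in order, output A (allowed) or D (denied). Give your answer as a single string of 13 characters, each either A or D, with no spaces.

Answer: AAAADAADDDDDD

Derivation:
Simulating step by step:
  req#1 t=0ms: ALLOW
  req#2 t=2ms: ALLOW
  req#3 t=2ms: ALLOW
  req#4 t=2ms: ALLOW
  req#5 t=2ms: DENY
  req#6 t=3ms: ALLOW
  req#7 t=3ms: ALLOW
  req#8 t=3ms: DENY
  req#9 t=3ms: DENY
  req#10 t=3ms: DENY
  req#11 t=3ms: DENY
  req#12 t=3ms: DENY
  req#13 t=3ms: DENY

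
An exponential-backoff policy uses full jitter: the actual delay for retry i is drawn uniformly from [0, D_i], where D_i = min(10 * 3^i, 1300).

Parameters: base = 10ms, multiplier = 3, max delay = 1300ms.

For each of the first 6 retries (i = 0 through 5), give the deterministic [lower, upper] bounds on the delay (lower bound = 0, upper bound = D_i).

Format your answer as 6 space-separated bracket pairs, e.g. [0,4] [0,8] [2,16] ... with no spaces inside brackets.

Computing bounds per retry:
  i=0: D_i=min(10*3^0,1300)=10, bounds=[0,10]
  i=1: D_i=min(10*3^1,1300)=30, bounds=[0,30]
  i=2: D_i=min(10*3^2,1300)=90, bounds=[0,90]
  i=3: D_i=min(10*3^3,1300)=270, bounds=[0,270]
  i=4: D_i=min(10*3^4,1300)=810, bounds=[0,810]
  i=5: D_i=min(10*3^5,1300)=1300, bounds=[0,1300]

Answer: [0,10] [0,30] [0,90] [0,270] [0,810] [0,1300]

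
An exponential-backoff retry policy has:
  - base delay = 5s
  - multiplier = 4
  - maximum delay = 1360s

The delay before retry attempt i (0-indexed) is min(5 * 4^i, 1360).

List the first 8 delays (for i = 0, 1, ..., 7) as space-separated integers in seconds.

Answer: 5 20 80 320 1280 1360 1360 1360

Derivation:
Computing each delay:
  i=0: min(5*4^0, 1360) = 5
  i=1: min(5*4^1, 1360) = 20
  i=2: min(5*4^2, 1360) = 80
  i=3: min(5*4^3, 1360) = 320
  i=4: min(5*4^4, 1360) = 1280
  i=5: min(5*4^5, 1360) = 1360
  i=6: min(5*4^6, 1360) = 1360
  i=7: min(5*4^7, 1360) = 1360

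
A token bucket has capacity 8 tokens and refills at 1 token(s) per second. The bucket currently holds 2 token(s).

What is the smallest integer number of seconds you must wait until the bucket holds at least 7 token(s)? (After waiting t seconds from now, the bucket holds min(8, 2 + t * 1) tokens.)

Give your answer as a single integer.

Answer: 5

Derivation:
Need 2 + t * 1 >= 7, so t >= 5/1.
Smallest integer t = ceil(5/1) = 5.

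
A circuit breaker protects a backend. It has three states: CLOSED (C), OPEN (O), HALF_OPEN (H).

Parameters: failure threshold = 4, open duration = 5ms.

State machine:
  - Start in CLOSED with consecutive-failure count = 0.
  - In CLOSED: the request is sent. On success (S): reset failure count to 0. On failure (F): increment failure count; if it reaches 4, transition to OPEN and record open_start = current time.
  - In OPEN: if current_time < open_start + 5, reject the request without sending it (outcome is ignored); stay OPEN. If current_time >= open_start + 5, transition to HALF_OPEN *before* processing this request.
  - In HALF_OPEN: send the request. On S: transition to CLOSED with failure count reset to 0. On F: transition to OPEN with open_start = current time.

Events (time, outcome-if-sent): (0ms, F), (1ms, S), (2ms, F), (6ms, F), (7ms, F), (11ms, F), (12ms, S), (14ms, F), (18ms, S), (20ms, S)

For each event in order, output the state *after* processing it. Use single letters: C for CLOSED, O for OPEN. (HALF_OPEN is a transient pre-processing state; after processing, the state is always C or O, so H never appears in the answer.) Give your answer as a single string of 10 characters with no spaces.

Answer: CCCCCOOOCC

Derivation:
State after each event:
  event#1 t=0ms outcome=F: state=CLOSED
  event#2 t=1ms outcome=S: state=CLOSED
  event#3 t=2ms outcome=F: state=CLOSED
  event#4 t=6ms outcome=F: state=CLOSED
  event#5 t=7ms outcome=F: state=CLOSED
  event#6 t=11ms outcome=F: state=OPEN
  event#7 t=12ms outcome=S: state=OPEN
  event#8 t=14ms outcome=F: state=OPEN
  event#9 t=18ms outcome=S: state=CLOSED
  event#10 t=20ms outcome=S: state=CLOSED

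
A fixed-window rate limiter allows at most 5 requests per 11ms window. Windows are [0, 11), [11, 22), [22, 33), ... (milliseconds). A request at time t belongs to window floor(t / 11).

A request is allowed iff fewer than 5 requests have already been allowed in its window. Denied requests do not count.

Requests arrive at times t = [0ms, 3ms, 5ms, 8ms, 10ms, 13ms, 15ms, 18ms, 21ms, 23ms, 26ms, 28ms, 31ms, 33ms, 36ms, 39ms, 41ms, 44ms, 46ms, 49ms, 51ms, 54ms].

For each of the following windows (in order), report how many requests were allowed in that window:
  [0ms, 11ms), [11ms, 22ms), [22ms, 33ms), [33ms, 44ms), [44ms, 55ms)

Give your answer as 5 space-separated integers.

Processing requests:
  req#1 t=0ms (window 0): ALLOW
  req#2 t=3ms (window 0): ALLOW
  req#3 t=5ms (window 0): ALLOW
  req#4 t=8ms (window 0): ALLOW
  req#5 t=10ms (window 0): ALLOW
  req#6 t=13ms (window 1): ALLOW
  req#7 t=15ms (window 1): ALLOW
  req#8 t=18ms (window 1): ALLOW
  req#9 t=21ms (window 1): ALLOW
  req#10 t=23ms (window 2): ALLOW
  req#11 t=26ms (window 2): ALLOW
  req#12 t=28ms (window 2): ALLOW
  req#13 t=31ms (window 2): ALLOW
  req#14 t=33ms (window 3): ALLOW
  req#15 t=36ms (window 3): ALLOW
  req#16 t=39ms (window 3): ALLOW
  req#17 t=41ms (window 3): ALLOW
  req#18 t=44ms (window 4): ALLOW
  req#19 t=46ms (window 4): ALLOW
  req#20 t=49ms (window 4): ALLOW
  req#21 t=51ms (window 4): ALLOW
  req#22 t=54ms (window 4): ALLOW

Allowed counts by window: 5 4 4 4 5

Answer: 5 4 4 4 5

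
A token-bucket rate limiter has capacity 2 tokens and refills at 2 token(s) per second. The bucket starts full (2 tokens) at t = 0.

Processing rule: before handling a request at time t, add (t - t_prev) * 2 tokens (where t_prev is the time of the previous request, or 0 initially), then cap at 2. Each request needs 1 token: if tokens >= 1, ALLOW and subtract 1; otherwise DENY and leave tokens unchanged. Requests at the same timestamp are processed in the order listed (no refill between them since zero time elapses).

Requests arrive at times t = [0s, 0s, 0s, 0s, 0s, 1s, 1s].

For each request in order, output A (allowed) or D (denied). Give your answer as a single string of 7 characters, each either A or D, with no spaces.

Simulating step by step:
  req#1 t=0s: ALLOW
  req#2 t=0s: ALLOW
  req#3 t=0s: DENY
  req#4 t=0s: DENY
  req#5 t=0s: DENY
  req#6 t=1s: ALLOW
  req#7 t=1s: ALLOW

Answer: AADDDAA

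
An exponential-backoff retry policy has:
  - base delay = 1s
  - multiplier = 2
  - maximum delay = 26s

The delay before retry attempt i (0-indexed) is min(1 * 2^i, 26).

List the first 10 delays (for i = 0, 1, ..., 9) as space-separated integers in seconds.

Computing each delay:
  i=0: min(1*2^0, 26) = 1
  i=1: min(1*2^1, 26) = 2
  i=2: min(1*2^2, 26) = 4
  i=3: min(1*2^3, 26) = 8
  i=4: min(1*2^4, 26) = 16
  i=5: min(1*2^5, 26) = 26
  i=6: min(1*2^6, 26) = 26
  i=7: min(1*2^7, 26) = 26
  i=8: min(1*2^8, 26) = 26
  i=9: min(1*2^9, 26) = 26

Answer: 1 2 4 8 16 26 26 26 26 26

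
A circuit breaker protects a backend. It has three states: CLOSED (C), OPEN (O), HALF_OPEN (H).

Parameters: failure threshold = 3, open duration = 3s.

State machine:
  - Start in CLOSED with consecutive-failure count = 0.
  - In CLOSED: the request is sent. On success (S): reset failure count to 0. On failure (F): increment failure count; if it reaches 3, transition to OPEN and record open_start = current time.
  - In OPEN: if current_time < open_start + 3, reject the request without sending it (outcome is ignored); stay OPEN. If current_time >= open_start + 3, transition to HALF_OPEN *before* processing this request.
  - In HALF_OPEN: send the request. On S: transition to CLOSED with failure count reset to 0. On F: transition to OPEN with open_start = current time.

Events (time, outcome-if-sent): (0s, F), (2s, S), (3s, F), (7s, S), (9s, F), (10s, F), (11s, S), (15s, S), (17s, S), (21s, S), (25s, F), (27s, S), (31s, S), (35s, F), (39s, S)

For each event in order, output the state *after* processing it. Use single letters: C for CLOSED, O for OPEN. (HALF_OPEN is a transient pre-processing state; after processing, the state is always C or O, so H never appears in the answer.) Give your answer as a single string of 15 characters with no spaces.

Answer: CCCCCCCCCCCCCCC

Derivation:
State after each event:
  event#1 t=0s outcome=F: state=CLOSED
  event#2 t=2s outcome=S: state=CLOSED
  event#3 t=3s outcome=F: state=CLOSED
  event#4 t=7s outcome=S: state=CLOSED
  event#5 t=9s outcome=F: state=CLOSED
  event#6 t=10s outcome=F: state=CLOSED
  event#7 t=11s outcome=S: state=CLOSED
  event#8 t=15s outcome=S: state=CLOSED
  event#9 t=17s outcome=S: state=CLOSED
  event#10 t=21s outcome=S: state=CLOSED
  event#11 t=25s outcome=F: state=CLOSED
  event#12 t=27s outcome=S: state=CLOSED
  event#13 t=31s outcome=S: state=CLOSED
  event#14 t=35s outcome=F: state=CLOSED
  event#15 t=39s outcome=S: state=CLOSED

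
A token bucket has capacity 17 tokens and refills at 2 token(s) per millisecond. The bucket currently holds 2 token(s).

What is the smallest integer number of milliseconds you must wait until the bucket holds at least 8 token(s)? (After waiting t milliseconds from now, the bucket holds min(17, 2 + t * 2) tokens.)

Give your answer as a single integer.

Answer: 3

Derivation:
Need 2 + t * 2 >= 8, so t >= 6/2.
Smallest integer t = ceil(6/2) = 3.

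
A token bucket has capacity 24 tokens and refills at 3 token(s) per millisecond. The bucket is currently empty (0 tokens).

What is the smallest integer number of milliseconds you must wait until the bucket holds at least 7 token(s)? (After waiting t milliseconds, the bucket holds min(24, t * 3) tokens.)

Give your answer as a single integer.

Answer: 3

Derivation:
Need t * 3 >= 7, so t >= 7/3.
Smallest integer t = ceil(7/3) = 3.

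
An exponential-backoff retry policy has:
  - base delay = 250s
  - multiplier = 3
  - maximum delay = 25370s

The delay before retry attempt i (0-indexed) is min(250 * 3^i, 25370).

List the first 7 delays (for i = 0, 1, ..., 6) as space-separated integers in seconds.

Answer: 250 750 2250 6750 20250 25370 25370

Derivation:
Computing each delay:
  i=0: min(250*3^0, 25370) = 250
  i=1: min(250*3^1, 25370) = 750
  i=2: min(250*3^2, 25370) = 2250
  i=3: min(250*3^3, 25370) = 6750
  i=4: min(250*3^4, 25370) = 20250
  i=5: min(250*3^5, 25370) = 25370
  i=6: min(250*3^6, 25370) = 25370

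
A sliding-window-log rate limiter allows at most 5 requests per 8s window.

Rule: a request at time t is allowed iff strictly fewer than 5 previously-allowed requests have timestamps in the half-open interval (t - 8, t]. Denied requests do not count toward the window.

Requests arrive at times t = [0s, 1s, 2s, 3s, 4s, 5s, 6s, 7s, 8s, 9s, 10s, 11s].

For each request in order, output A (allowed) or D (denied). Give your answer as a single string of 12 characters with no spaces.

Tracking allowed requests in the window:
  req#1 t=0s: ALLOW
  req#2 t=1s: ALLOW
  req#3 t=2s: ALLOW
  req#4 t=3s: ALLOW
  req#5 t=4s: ALLOW
  req#6 t=5s: DENY
  req#7 t=6s: DENY
  req#8 t=7s: DENY
  req#9 t=8s: ALLOW
  req#10 t=9s: ALLOW
  req#11 t=10s: ALLOW
  req#12 t=11s: ALLOW

Answer: AAAAADDDAAAA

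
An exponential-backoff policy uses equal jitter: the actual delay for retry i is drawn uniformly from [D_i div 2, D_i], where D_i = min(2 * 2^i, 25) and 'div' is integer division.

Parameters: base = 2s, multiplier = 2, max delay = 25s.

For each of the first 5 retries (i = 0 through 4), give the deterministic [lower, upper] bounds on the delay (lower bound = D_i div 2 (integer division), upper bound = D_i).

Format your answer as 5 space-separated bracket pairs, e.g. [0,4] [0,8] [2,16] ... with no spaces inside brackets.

Answer: [1,2] [2,4] [4,8] [8,16] [12,25]

Derivation:
Computing bounds per retry:
  i=0: D_i=min(2*2^0,25)=2, bounds=[1,2]
  i=1: D_i=min(2*2^1,25)=4, bounds=[2,4]
  i=2: D_i=min(2*2^2,25)=8, bounds=[4,8]
  i=3: D_i=min(2*2^3,25)=16, bounds=[8,16]
  i=4: D_i=min(2*2^4,25)=25, bounds=[12,25]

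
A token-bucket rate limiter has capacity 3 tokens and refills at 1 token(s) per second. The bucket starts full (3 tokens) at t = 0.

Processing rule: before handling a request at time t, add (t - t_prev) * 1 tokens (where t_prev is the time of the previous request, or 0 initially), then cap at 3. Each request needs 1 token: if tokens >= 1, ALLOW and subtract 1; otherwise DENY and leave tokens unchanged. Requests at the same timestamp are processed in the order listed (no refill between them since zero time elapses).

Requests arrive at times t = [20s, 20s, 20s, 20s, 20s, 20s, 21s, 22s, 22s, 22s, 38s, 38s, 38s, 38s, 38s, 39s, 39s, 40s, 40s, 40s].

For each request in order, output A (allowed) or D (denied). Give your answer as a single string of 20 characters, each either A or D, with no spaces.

Answer: AAADDDAADDAAADDADADD

Derivation:
Simulating step by step:
  req#1 t=20s: ALLOW
  req#2 t=20s: ALLOW
  req#3 t=20s: ALLOW
  req#4 t=20s: DENY
  req#5 t=20s: DENY
  req#6 t=20s: DENY
  req#7 t=21s: ALLOW
  req#8 t=22s: ALLOW
  req#9 t=22s: DENY
  req#10 t=22s: DENY
  req#11 t=38s: ALLOW
  req#12 t=38s: ALLOW
  req#13 t=38s: ALLOW
  req#14 t=38s: DENY
  req#15 t=38s: DENY
  req#16 t=39s: ALLOW
  req#17 t=39s: DENY
  req#18 t=40s: ALLOW
  req#19 t=40s: DENY
  req#20 t=40s: DENY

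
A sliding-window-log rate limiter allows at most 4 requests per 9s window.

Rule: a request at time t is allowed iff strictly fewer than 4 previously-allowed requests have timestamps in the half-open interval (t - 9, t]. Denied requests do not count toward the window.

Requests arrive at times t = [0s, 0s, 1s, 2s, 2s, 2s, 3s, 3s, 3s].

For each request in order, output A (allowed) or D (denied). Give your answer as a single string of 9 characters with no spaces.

Tracking allowed requests in the window:
  req#1 t=0s: ALLOW
  req#2 t=0s: ALLOW
  req#3 t=1s: ALLOW
  req#4 t=2s: ALLOW
  req#5 t=2s: DENY
  req#6 t=2s: DENY
  req#7 t=3s: DENY
  req#8 t=3s: DENY
  req#9 t=3s: DENY

Answer: AAAADDDDD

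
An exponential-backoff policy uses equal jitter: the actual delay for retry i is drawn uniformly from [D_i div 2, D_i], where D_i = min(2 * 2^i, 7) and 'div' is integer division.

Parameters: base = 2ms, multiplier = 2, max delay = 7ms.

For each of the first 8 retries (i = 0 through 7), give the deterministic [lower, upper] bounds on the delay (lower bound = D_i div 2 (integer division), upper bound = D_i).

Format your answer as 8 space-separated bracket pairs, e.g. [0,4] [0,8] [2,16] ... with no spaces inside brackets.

Answer: [1,2] [2,4] [3,7] [3,7] [3,7] [3,7] [3,7] [3,7]

Derivation:
Computing bounds per retry:
  i=0: D_i=min(2*2^0,7)=2, bounds=[1,2]
  i=1: D_i=min(2*2^1,7)=4, bounds=[2,4]
  i=2: D_i=min(2*2^2,7)=7, bounds=[3,7]
  i=3: D_i=min(2*2^3,7)=7, bounds=[3,7]
  i=4: D_i=min(2*2^4,7)=7, bounds=[3,7]
  i=5: D_i=min(2*2^5,7)=7, bounds=[3,7]
  i=6: D_i=min(2*2^6,7)=7, bounds=[3,7]
  i=7: D_i=min(2*2^7,7)=7, bounds=[3,7]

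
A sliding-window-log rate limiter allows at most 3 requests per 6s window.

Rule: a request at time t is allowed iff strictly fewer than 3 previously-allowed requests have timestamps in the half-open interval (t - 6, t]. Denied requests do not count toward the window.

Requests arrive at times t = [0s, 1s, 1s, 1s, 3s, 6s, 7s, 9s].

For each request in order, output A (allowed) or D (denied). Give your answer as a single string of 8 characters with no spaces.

Answer: AAADDAAA

Derivation:
Tracking allowed requests in the window:
  req#1 t=0s: ALLOW
  req#2 t=1s: ALLOW
  req#3 t=1s: ALLOW
  req#4 t=1s: DENY
  req#5 t=3s: DENY
  req#6 t=6s: ALLOW
  req#7 t=7s: ALLOW
  req#8 t=9s: ALLOW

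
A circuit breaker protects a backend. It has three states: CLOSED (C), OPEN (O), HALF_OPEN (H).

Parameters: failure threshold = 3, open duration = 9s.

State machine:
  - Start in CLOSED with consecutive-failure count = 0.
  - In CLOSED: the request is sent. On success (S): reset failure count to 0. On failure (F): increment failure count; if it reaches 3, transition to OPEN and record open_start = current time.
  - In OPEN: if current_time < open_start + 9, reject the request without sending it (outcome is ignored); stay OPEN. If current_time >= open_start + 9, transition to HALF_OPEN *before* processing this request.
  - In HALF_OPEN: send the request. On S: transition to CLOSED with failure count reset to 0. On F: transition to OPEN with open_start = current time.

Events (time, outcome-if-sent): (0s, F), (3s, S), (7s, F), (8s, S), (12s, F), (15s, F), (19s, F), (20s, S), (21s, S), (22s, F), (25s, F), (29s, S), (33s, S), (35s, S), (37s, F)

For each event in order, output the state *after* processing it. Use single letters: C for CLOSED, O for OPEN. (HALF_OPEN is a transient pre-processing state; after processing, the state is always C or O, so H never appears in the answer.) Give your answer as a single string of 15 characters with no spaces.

Answer: CCCCCCOOOOOCCCC

Derivation:
State after each event:
  event#1 t=0s outcome=F: state=CLOSED
  event#2 t=3s outcome=S: state=CLOSED
  event#3 t=7s outcome=F: state=CLOSED
  event#4 t=8s outcome=S: state=CLOSED
  event#5 t=12s outcome=F: state=CLOSED
  event#6 t=15s outcome=F: state=CLOSED
  event#7 t=19s outcome=F: state=OPEN
  event#8 t=20s outcome=S: state=OPEN
  event#9 t=21s outcome=S: state=OPEN
  event#10 t=22s outcome=F: state=OPEN
  event#11 t=25s outcome=F: state=OPEN
  event#12 t=29s outcome=S: state=CLOSED
  event#13 t=33s outcome=S: state=CLOSED
  event#14 t=35s outcome=S: state=CLOSED
  event#15 t=37s outcome=F: state=CLOSED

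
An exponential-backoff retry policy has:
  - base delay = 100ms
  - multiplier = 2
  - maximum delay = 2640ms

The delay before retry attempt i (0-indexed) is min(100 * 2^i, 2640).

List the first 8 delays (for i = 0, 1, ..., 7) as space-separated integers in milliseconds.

Computing each delay:
  i=0: min(100*2^0, 2640) = 100
  i=1: min(100*2^1, 2640) = 200
  i=2: min(100*2^2, 2640) = 400
  i=3: min(100*2^3, 2640) = 800
  i=4: min(100*2^4, 2640) = 1600
  i=5: min(100*2^5, 2640) = 2640
  i=6: min(100*2^6, 2640) = 2640
  i=7: min(100*2^7, 2640) = 2640

Answer: 100 200 400 800 1600 2640 2640 2640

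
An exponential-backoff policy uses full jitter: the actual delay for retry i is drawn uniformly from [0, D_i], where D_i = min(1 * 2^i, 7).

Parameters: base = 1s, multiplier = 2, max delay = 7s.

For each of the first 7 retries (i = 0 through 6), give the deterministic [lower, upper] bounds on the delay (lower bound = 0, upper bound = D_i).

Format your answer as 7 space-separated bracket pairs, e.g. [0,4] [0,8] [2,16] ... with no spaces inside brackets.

Computing bounds per retry:
  i=0: D_i=min(1*2^0,7)=1, bounds=[0,1]
  i=1: D_i=min(1*2^1,7)=2, bounds=[0,2]
  i=2: D_i=min(1*2^2,7)=4, bounds=[0,4]
  i=3: D_i=min(1*2^3,7)=7, bounds=[0,7]
  i=4: D_i=min(1*2^4,7)=7, bounds=[0,7]
  i=5: D_i=min(1*2^5,7)=7, bounds=[0,7]
  i=6: D_i=min(1*2^6,7)=7, bounds=[0,7]

Answer: [0,1] [0,2] [0,4] [0,7] [0,7] [0,7] [0,7]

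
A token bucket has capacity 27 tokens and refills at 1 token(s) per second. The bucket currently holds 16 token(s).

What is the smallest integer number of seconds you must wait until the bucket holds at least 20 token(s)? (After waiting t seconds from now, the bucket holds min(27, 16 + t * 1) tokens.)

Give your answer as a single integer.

Answer: 4

Derivation:
Need 16 + t * 1 >= 20, so t >= 4/1.
Smallest integer t = ceil(4/1) = 4.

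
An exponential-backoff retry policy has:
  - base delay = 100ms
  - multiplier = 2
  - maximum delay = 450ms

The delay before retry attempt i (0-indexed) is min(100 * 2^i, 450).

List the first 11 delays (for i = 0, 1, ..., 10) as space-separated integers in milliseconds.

Computing each delay:
  i=0: min(100*2^0, 450) = 100
  i=1: min(100*2^1, 450) = 200
  i=2: min(100*2^2, 450) = 400
  i=3: min(100*2^3, 450) = 450
  i=4: min(100*2^4, 450) = 450
  i=5: min(100*2^5, 450) = 450
  i=6: min(100*2^6, 450) = 450
  i=7: min(100*2^7, 450) = 450
  i=8: min(100*2^8, 450) = 450
  i=9: min(100*2^9, 450) = 450
  i=10: min(100*2^10, 450) = 450

Answer: 100 200 400 450 450 450 450 450 450 450 450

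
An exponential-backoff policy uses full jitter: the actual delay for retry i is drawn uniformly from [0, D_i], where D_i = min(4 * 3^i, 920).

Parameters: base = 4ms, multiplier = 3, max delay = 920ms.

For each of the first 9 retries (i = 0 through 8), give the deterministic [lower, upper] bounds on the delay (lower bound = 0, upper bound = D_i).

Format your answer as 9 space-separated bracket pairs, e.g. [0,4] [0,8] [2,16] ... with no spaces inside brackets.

Answer: [0,4] [0,12] [0,36] [0,108] [0,324] [0,920] [0,920] [0,920] [0,920]

Derivation:
Computing bounds per retry:
  i=0: D_i=min(4*3^0,920)=4, bounds=[0,4]
  i=1: D_i=min(4*3^1,920)=12, bounds=[0,12]
  i=2: D_i=min(4*3^2,920)=36, bounds=[0,36]
  i=3: D_i=min(4*3^3,920)=108, bounds=[0,108]
  i=4: D_i=min(4*3^4,920)=324, bounds=[0,324]
  i=5: D_i=min(4*3^5,920)=920, bounds=[0,920]
  i=6: D_i=min(4*3^6,920)=920, bounds=[0,920]
  i=7: D_i=min(4*3^7,920)=920, bounds=[0,920]
  i=8: D_i=min(4*3^8,920)=920, bounds=[0,920]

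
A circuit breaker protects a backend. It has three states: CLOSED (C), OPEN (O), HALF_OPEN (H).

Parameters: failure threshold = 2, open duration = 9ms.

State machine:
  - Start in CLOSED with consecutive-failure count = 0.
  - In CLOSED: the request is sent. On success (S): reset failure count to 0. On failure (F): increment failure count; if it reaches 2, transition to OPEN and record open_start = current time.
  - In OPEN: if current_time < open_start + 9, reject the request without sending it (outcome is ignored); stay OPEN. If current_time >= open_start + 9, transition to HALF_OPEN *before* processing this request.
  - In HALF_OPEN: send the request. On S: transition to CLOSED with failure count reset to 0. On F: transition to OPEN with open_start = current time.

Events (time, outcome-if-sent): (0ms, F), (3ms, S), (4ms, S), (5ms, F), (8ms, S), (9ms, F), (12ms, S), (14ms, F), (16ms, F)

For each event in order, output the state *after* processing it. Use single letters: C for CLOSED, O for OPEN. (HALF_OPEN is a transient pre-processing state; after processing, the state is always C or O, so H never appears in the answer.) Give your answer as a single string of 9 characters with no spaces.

Answer: CCCCCCCCO

Derivation:
State after each event:
  event#1 t=0ms outcome=F: state=CLOSED
  event#2 t=3ms outcome=S: state=CLOSED
  event#3 t=4ms outcome=S: state=CLOSED
  event#4 t=5ms outcome=F: state=CLOSED
  event#5 t=8ms outcome=S: state=CLOSED
  event#6 t=9ms outcome=F: state=CLOSED
  event#7 t=12ms outcome=S: state=CLOSED
  event#8 t=14ms outcome=F: state=CLOSED
  event#9 t=16ms outcome=F: state=OPEN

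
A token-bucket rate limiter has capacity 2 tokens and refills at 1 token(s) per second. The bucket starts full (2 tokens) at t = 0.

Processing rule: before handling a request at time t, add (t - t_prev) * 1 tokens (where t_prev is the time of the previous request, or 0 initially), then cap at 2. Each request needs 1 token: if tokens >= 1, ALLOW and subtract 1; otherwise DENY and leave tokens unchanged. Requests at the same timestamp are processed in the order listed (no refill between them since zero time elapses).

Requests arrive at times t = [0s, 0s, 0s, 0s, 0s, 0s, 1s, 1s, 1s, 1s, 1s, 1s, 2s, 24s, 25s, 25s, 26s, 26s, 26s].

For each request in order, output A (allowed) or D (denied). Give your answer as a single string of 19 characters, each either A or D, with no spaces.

Answer: AADDDDADDDDDAAAAADD

Derivation:
Simulating step by step:
  req#1 t=0s: ALLOW
  req#2 t=0s: ALLOW
  req#3 t=0s: DENY
  req#4 t=0s: DENY
  req#5 t=0s: DENY
  req#6 t=0s: DENY
  req#7 t=1s: ALLOW
  req#8 t=1s: DENY
  req#9 t=1s: DENY
  req#10 t=1s: DENY
  req#11 t=1s: DENY
  req#12 t=1s: DENY
  req#13 t=2s: ALLOW
  req#14 t=24s: ALLOW
  req#15 t=25s: ALLOW
  req#16 t=25s: ALLOW
  req#17 t=26s: ALLOW
  req#18 t=26s: DENY
  req#19 t=26s: DENY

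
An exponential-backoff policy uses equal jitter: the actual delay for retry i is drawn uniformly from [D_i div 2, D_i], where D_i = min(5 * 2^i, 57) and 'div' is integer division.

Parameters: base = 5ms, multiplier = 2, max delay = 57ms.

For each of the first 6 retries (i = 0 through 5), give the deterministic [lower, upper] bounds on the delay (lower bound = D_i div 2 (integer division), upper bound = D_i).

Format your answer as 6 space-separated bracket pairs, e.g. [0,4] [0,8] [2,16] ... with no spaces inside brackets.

Computing bounds per retry:
  i=0: D_i=min(5*2^0,57)=5, bounds=[2,5]
  i=1: D_i=min(5*2^1,57)=10, bounds=[5,10]
  i=2: D_i=min(5*2^2,57)=20, bounds=[10,20]
  i=3: D_i=min(5*2^3,57)=40, bounds=[20,40]
  i=4: D_i=min(5*2^4,57)=57, bounds=[28,57]
  i=5: D_i=min(5*2^5,57)=57, bounds=[28,57]

Answer: [2,5] [5,10] [10,20] [20,40] [28,57] [28,57]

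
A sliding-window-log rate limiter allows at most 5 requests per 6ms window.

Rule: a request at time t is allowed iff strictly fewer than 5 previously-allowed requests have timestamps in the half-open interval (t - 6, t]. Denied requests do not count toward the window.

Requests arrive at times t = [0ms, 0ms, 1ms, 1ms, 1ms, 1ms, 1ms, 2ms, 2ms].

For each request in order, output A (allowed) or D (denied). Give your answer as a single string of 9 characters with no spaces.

Tracking allowed requests in the window:
  req#1 t=0ms: ALLOW
  req#2 t=0ms: ALLOW
  req#3 t=1ms: ALLOW
  req#4 t=1ms: ALLOW
  req#5 t=1ms: ALLOW
  req#6 t=1ms: DENY
  req#7 t=1ms: DENY
  req#8 t=2ms: DENY
  req#9 t=2ms: DENY

Answer: AAAAADDDD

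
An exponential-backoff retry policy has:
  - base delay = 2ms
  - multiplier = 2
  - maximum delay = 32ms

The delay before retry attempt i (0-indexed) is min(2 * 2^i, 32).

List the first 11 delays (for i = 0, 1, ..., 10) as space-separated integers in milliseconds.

Answer: 2 4 8 16 32 32 32 32 32 32 32

Derivation:
Computing each delay:
  i=0: min(2*2^0, 32) = 2
  i=1: min(2*2^1, 32) = 4
  i=2: min(2*2^2, 32) = 8
  i=3: min(2*2^3, 32) = 16
  i=4: min(2*2^4, 32) = 32
  i=5: min(2*2^5, 32) = 32
  i=6: min(2*2^6, 32) = 32
  i=7: min(2*2^7, 32) = 32
  i=8: min(2*2^8, 32) = 32
  i=9: min(2*2^9, 32) = 32
  i=10: min(2*2^10, 32) = 32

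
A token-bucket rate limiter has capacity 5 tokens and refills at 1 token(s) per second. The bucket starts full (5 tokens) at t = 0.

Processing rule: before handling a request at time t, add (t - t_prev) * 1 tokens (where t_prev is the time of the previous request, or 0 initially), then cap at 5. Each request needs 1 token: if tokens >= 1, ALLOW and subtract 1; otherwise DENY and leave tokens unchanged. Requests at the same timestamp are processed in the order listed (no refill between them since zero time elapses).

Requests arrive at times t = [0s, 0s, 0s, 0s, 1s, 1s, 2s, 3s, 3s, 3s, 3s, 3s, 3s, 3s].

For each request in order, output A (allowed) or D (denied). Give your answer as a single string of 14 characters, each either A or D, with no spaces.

Simulating step by step:
  req#1 t=0s: ALLOW
  req#2 t=0s: ALLOW
  req#3 t=0s: ALLOW
  req#4 t=0s: ALLOW
  req#5 t=1s: ALLOW
  req#6 t=1s: ALLOW
  req#7 t=2s: ALLOW
  req#8 t=3s: ALLOW
  req#9 t=3s: DENY
  req#10 t=3s: DENY
  req#11 t=3s: DENY
  req#12 t=3s: DENY
  req#13 t=3s: DENY
  req#14 t=3s: DENY

Answer: AAAAAAAADDDDDD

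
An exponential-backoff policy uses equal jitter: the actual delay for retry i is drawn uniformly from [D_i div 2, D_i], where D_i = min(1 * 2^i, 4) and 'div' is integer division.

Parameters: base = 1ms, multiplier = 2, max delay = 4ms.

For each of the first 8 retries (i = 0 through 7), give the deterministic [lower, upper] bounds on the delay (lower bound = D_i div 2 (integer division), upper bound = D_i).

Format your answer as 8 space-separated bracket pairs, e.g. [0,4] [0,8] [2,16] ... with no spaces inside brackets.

Answer: [0,1] [1,2] [2,4] [2,4] [2,4] [2,4] [2,4] [2,4]

Derivation:
Computing bounds per retry:
  i=0: D_i=min(1*2^0,4)=1, bounds=[0,1]
  i=1: D_i=min(1*2^1,4)=2, bounds=[1,2]
  i=2: D_i=min(1*2^2,4)=4, bounds=[2,4]
  i=3: D_i=min(1*2^3,4)=4, bounds=[2,4]
  i=4: D_i=min(1*2^4,4)=4, bounds=[2,4]
  i=5: D_i=min(1*2^5,4)=4, bounds=[2,4]
  i=6: D_i=min(1*2^6,4)=4, bounds=[2,4]
  i=7: D_i=min(1*2^7,4)=4, bounds=[2,4]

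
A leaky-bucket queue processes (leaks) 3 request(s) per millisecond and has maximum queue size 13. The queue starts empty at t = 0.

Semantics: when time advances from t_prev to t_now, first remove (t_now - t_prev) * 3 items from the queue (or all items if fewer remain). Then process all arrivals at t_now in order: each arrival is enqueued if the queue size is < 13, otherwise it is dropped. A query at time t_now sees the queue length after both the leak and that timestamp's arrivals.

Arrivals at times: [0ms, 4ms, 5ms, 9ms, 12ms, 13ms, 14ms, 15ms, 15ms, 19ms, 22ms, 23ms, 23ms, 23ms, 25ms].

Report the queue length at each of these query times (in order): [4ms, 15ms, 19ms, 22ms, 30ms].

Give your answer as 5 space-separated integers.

Queue lengths at query times:
  query t=4ms: backlog = 1
  query t=15ms: backlog = 2
  query t=19ms: backlog = 1
  query t=22ms: backlog = 1
  query t=30ms: backlog = 0

Answer: 1 2 1 1 0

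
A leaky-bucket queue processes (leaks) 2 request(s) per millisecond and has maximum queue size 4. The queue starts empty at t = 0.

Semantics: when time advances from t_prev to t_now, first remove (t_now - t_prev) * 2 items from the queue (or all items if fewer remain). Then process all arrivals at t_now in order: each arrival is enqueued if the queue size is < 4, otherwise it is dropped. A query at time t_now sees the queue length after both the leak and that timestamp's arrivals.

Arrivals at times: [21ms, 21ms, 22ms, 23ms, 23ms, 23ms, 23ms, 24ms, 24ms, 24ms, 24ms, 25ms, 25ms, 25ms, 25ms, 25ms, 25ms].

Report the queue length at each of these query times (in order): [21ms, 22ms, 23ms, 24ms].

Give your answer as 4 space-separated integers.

Queue lengths at query times:
  query t=21ms: backlog = 2
  query t=22ms: backlog = 1
  query t=23ms: backlog = 4
  query t=24ms: backlog = 4

Answer: 2 1 4 4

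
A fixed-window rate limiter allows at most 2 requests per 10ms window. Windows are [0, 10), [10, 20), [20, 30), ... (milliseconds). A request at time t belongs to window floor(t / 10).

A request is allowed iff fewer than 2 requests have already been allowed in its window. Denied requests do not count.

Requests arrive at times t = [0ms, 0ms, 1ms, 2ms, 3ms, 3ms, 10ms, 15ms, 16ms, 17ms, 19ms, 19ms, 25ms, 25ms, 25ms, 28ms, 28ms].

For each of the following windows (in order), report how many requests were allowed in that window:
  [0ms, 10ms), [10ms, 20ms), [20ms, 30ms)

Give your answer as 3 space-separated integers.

Answer: 2 2 2

Derivation:
Processing requests:
  req#1 t=0ms (window 0): ALLOW
  req#2 t=0ms (window 0): ALLOW
  req#3 t=1ms (window 0): DENY
  req#4 t=2ms (window 0): DENY
  req#5 t=3ms (window 0): DENY
  req#6 t=3ms (window 0): DENY
  req#7 t=10ms (window 1): ALLOW
  req#8 t=15ms (window 1): ALLOW
  req#9 t=16ms (window 1): DENY
  req#10 t=17ms (window 1): DENY
  req#11 t=19ms (window 1): DENY
  req#12 t=19ms (window 1): DENY
  req#13 t=25ms (window 2): ALLOW
  req#14 t=25ms (window 2): ALLOW
  req#15 t=25ms (window 2): DENY
  req#16 t=28ms (window 2): DENY
  req#17 t=28ms (window 2): DENY

Allowed counts by window: 2 2 2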